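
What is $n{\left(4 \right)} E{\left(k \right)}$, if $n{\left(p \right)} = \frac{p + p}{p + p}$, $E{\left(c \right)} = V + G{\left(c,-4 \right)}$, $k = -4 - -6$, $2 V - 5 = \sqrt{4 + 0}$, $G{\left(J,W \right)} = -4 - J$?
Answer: $- \frac{5}{2} \approx -2.5$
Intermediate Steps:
$V = \frac{7}{2}$ ($V = \frac{5}{2} + \frac{\sqrt{4 + 0}}{2} = \frac{5}{2} + \frac{\sqrt{4}}{2} = \frac{5}{2} + \frac{1}{2} \cdot 2 = \frac{5}{2} + 1 = \frac{7}{2} \approx 3.5$)
$k = 2$ ($k = -4 + 6 = 2$)
$E{\left(c \right)} = - \frac{1}{2} - c$ ($E{\left(c \right)} = \frac{7}{2} - \left(4 + c\right) = - \frac{1}{2} - c$)
$n{\left(p \right)} = 1$ ($n{\left(p \right)} = \frac{2 p}{2 p} = 2 p \frac{1}{2 p} = 1$)
$n{\left(4 \right)} E{\left(k \right)} = 1 \left(- \frac{1}{2} - 2\right) = 1 \left(- \frac{5}{2}\right) = - \frac{5}{2}$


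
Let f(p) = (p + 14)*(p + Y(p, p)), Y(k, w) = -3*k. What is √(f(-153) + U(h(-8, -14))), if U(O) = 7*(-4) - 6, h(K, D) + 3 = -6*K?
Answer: 2*I*√10642 ≈ 206.32*I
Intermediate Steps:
h(K, D) = -3 - 6*K
U(O) = -34 (U(O) = -28 - 6 = -34)
f(p) = -2*p*(14 + p) (f(p) = (p + 14)*(p - 3*p) = (14 + p)*(-2*p) = -2*p*(14 + p))
√(f(-153) + U(h(-8, -14))) = √(2*(-153)*(-14 - 1*(-153)) - 34) = √(2*(-153)*(-14 + 153) - 34) = √(2*(-153)*139 - 34) = √(-42534 - 34) = √(-42568) = 2*I*√10642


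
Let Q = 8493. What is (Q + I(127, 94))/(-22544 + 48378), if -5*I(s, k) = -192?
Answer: 42657/129170 ≈ 0.33024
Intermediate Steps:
I(s, k) = 192/5 (I(s, k) = -⅕*(-192) = 192/5)
(Q + I(127, 94))/(-22544 + 48378) = (8493 + 192/5)/(-22544 + 48378) = (42657/5)/25834 = (42657/5)*(1/25834) = 42657/129170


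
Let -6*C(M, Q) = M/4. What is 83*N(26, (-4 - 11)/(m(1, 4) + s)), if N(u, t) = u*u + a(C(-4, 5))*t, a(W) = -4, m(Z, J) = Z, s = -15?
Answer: 390266/7 ≈ 55752.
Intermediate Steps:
C(M, Q) = -M/24 (C(M, Q) = -M/(6*4) = -M/24)
N(u, t) = u² - 4*t (N(u, t) = u*u - 4*t = u² - 4*t)
83*N(26, (-4 - 11)/(m(1, 4) + s)) = 83*(26² - 4*(-4 - 11)/(1 - 15)) = 83*(676 - (-60)/(-14)) = 83*(676 - (-60)*(-1)/14) = 83*(676 - 4*15/14) = 83*(676 - 30/7) = 83*(4702/7) = 390266/7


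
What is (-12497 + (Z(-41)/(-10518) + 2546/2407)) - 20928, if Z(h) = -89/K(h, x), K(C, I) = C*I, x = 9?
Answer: -312243420266141/9341908794 ≈ -33424.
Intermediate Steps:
Z(h) = -89/(9*h) (Z(h) = -89*1/(9*h) = -89/(9*h))
(-12497 + (Z(-41)/(-10518) + 2546/2407)) - 20928 = (-12497 + (-89/9/(-41)/(-10518) + 2546/2407)) - 20928 = (-12497 + (-89/9*(-1/41)*(-1/10518) + 2546*(1/2407))) - 20928 = (-12497 + ((89/369)*(-1/10518) + 2546/2407)) - 20928 = (-12497 + (-89/3881142 + 2546/2407)) - 20928 = (-12497 + 9881173309/9341908794) - 20928 = -116735953025309/9341908794 - 20928 = -312243420266141/9341908794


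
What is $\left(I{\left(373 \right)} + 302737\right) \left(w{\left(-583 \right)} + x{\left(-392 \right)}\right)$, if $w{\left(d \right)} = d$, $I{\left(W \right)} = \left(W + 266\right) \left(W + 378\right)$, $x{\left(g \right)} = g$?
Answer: $-763060350$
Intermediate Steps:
$I{\left(W \right)} = \left(266 + W\right) \left(378 + W\right)$
$\left(I{\left(373 \right)} + 302737\right) \left(w{\left(-583 \right)} + x{\left(-392 \right)}\right) = \left(\left(100548 + 373^{2} + 644 \cdot 373\right) + 302737\right) \left(-583 - 392\right) = \left(\left(100548 + 139129 + 240212\right) + 302737\right) \left(-975\right) = \left(479889 + 302737\right) \left(-975\right) = 782626 \left(-975\right) = -763060350$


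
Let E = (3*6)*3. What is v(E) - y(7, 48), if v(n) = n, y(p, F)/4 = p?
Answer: 26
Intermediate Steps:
E = 54 (E = 18*3 = 54)
y(p, F) = 4*p
v(E) - y(7, 48) = 54 - 4*7 = 54 - 1*28 = 54 - 28 = 26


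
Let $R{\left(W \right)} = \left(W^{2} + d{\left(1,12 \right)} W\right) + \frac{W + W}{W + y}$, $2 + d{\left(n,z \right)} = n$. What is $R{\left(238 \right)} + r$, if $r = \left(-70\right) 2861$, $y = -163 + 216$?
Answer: $- \frac{41863948}{291} \approx -1.4386 \cdot 10^{5}$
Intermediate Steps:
$d{\left(n,z \right)} = -2 + n$
$y = 53$
$R{\left(W \right)} = W^{2} - W + \frac{2 W}{53 + W}$ ($R{\left(W \right)} = \left(W^{2} + \left(-2 + 1\right) W\right) + \frac{W + W}{W + 53} = \left(W^{2} - W\right) + \frac{2 W}{53 + W} = W^{2} - W + \frac{2 W}{53 + W}$)
$r = -200270$
$R{\left(238 \right)} + r = \frac{238 \left(-51 + 238^{2} + 52 \cdot 238\right)}{53 + 238} - 200270 = \frac{238 \left(-51 + 56644 + 12376\right)}{291} - 200270 = 238 \cdot \frac{1}{291} \cdot 68969 - 200270 = \frac{16414622}{291} - 200270 = - \frac{41863948}{291}$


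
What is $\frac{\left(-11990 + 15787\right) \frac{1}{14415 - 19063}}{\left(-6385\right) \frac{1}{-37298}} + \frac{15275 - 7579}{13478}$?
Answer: $- \frac{420090823447}{99998268860} \approx -4.201$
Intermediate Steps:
$\frac{\left(-11990 + 15787\right) \frac{1}{14415 - 19063}}{\left(-6385\right) \frac{1}{-37298}} + \frac{15275 - 7579}{13478} = \frac{3797 \frac{1}{-4648}}{\left(-6385\right) \left(- \frac{1}{37298}\right)} + 7696 \cdot \frac{1}{13478} = \frac{3797 \left(- \frac{1}{4648}\right)}{\frac{6385}{37298}} + \frac{3848}{6739} = \left(- \frac{3797}{4648}\right) \frac{37298}{6385} + \frac{3848}{6739} = - \frac{70810253}{14838740} + \frac{3848}{6739} = - \frac{420090823447}{99998268860}$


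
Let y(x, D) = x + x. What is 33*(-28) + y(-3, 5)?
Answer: -930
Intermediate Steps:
y(x, D) = 2*x
33*(-28) + y(-3, 5) = 33*(-28) + 2*(-3) = -924 - 6 = -930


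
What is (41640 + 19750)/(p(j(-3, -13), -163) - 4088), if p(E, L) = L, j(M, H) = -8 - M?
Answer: -61390/4251 ≈ -14.441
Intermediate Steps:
(41640 + 19750)/(p(j(-3, -13), -163) - 4088) = (41640 + 19750)/(-163 - 4088) = 61390/(-4251) = 61390*(-1/4251) = -61390/4251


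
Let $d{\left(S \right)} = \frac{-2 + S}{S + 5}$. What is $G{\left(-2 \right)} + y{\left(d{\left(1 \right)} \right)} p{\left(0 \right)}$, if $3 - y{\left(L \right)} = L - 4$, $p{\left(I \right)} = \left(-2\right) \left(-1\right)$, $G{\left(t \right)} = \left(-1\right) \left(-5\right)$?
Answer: $\frac{58}{3} \approx 19.333$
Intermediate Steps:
$d{\left(S \right)} = \frac{-2 + S}{5 + S}$
$G{\left(t \right)} = 5$
$p{\left(I \right)} = 2$
$y{\left(L \right)} = 7 - L$ ($y{\left(L \right)} = 3 - \left(L - 4\right) = 3 - \left(-4 + L\right) = 7 - L$)
$G{\left(-2 \right)} + y{\left(d{\left(1 \right)} \right)} p{\left(0 \right)} = 5 + \left(7 - \frac{-2 + 1}{5 + 1}\right) 2 = 5 + \left(7 - \frac{1}{6} \left(-1\right)\right) 2 = 5 + \left(7 - - \frac{1}{6}\right) 2 = 5 + \left(7 + \frac{1}{6}\right) 2 = 5 + \frac{43}{6} \cdot 2 = 5 + \frac{43}{3} = \frac{58}{3}$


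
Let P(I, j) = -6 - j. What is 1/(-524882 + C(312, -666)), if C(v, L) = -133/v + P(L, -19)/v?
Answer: -13/6823471 ≈ -1.9052e-6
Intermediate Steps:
C(v, L) = -120/v (C(v, L) = -133/v + (-6 - 1*(-19))/v = -133/v + (-6 + 19)/v = -133/v + 13/v = -120/v)
1/(-524882 + C(312, -666)) = 1/(-524882 - 120/312) = 1/(-524882 - 120*1/312) = 1/(-524882 - 5/13) = 1/(-6823471/13) = -13/6823471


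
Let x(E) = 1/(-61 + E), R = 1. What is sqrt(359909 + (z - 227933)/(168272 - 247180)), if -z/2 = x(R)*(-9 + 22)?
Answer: sqrt(504220829343467970)/1183620 ≈ 599.93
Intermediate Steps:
z = 13/30 (z = -2*(-9 + 22)/(-61 + 1) = -2*13/(-60) = -(-1)*13/30 = -2*(-13/60) = 13/30 ≈ 0.43333)
sqrt(359909 + (z - 227933)/(168272 - 247180)) = sqrt(359909 + (13/30 - 227933)/(168272 - 247180)) = sqrt(359909 - 6837977/30/(-78908)) = sqrt(359909 - 6837977/30*(-1/78908)) = sqrt(359909 + 6837977/2367240) = sqrt(851997819137/2367240) = sqrt(504220829343467970)/1183620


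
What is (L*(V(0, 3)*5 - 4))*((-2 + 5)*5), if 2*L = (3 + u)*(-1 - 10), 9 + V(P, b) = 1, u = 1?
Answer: 14520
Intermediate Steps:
V(P, b) = -8 (V(P, b) = -9 + 1 = -8)
L = -22 (L = ((3 + 1)*(-1 - 10))/2 = (4*(-11))/2 = (1/2)*(-44) = -22)
(L*(V(0, 3)*5 - 4))*((-2 + 5)*5) = (-22*(-8*5 - 4))*((-2 + 5)*5) = (-22*(-40 - 4))*(3*5) = -22*(-44)*15 = 968*15 = 14520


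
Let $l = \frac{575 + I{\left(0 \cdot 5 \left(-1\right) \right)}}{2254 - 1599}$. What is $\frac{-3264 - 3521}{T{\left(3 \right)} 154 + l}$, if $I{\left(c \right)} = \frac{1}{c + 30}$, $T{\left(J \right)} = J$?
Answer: $- \frac{133325250}{9095551} \approx -14.658$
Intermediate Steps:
$I{\left(c \right)} = \frac{1}{30 + c}$
$l = \frac{17251}{19650}$ ($l = \frac{575 + \frac{1}{30 + 0 \cdot 5 \left(-1\right)}}{2254 - 1599} = \frac{575 + \frac{1}{30 + 0 \left(-1\right)}}{655} = \left(575 + \frac{1}{30 + 0}\right) \frac{1}{655} = \left(575 + \frac{1}{30}\right) \frac{1}{655} = \frac{17251}{30} \cdot \frac{1}{655} = \frac{17251}{19650} \approx 0.87791$)
$\frac{-3264 - 3521}{T{\left(3 \right)} 154 + l} = \frac{-3264 - 3521}{3 \cdot 154 + \frac{17251}{19650}} = - \frac{6785}{462 + \frac{17251}{19650}} = - \frac{6785}{\frac{9095551}{19650}} = \left(-6785\right) \frac{19650}{9095551} = - \frac{133325250}{9095551}$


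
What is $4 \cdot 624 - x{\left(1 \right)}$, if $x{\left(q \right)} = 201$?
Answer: $2295$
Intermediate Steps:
$4 \cdot 624 - x{\left(1 \right)} = 4 \cdot 624 - 201 = 2496 - 201 = 2295$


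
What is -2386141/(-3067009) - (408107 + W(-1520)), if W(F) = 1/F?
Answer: -1902531489782431/4661853680 ≈ -4.0811e+5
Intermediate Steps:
-2386141/(-3067009) - (408107 + W(-1520)) = -2386141/(-3067009) - (408107 + 1/(-1520)) = -2386141*(-1/3067009) - (408107 - 1/1520) = 2386141/3067009 - 1*620322639/1520 = 2386141/3067009 - 620322639/1520 = -1902531489782431/4661853680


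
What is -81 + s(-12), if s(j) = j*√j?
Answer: -81 - 24*I*√3 ≈ -81.0 - 41.569*I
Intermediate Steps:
s(j) = j^(3/2)
-81 + s(-12) = -81 + (-12)^(3/2) = -81 - 24*I*√3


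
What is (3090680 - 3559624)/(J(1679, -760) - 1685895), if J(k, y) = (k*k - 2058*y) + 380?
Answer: -234472/1348803 ≈ -0.17384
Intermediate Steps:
J(k, y) = 380 + k² - 2058*y (J(k, y) = (k² - 2058*y) + 380 = 380 + k² - 2058*y)
(3090680 - 3559624)/(J(1679, -760) - 1685895) = (3090680 - 3559624)/((380 + 1679² - 2058*(-760)) - 1685895) = -468944/((380 + 2819041 + 1564080) - 1685895) = -468944/(4383501 - 1685895) = -468944/2697606 = -468944*1/2697606 = -234472/1348803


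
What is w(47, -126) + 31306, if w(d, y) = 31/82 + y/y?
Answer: 2567205/82 ≈ 31307.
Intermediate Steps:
w(d, y) = 113/82 (w(d, y) = 31*(1/82) + 1 = 31/82 + 1 = 113/82)
w(47, -126) + 31306 = 113/82 + 31306 = 2567205/82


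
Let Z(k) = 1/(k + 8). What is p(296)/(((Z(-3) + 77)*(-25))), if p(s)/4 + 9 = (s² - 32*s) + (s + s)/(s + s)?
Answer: -156272/965 ≈ -161.94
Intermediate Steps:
Z(k) = 1/(8 + k)
p(s) = -32 - 128*s + 4*s² (p(s) = -36 + 4*((s² - 32*s) + (s + s)/(s + s)) = -36 + 4*((s² - 32*s) + (2*s)/((2*s))) = -36 + 4*((s² - 32*s) + (2*s)*(1/(2*s))) = -36 + 4*((s² - 32*s) + 1) = -36 + 4*(1 + s² - 32*s) = -36 + (4 - 128*s + 4*s²) = -32 - 128*s + 4*s²)
p(296)/(((Z(-3) + 77)*(-25))) = (-32 - 128*296 + 4*296²)/(((1/(8 - 3) + 77)*(-25))) = (-32 - 37888 + 4*87616)/(((1/5 + 77)*(-25))) = (-32 - 37888 + 350464)/(((⅕ + 77)*(-25))) = 312544/(((386/5)*(-25))) = 312544/(-1930) = 312544*(-1/1930) = -156272/965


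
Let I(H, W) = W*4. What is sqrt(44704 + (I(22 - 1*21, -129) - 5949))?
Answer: sqrt(38239) ≈ 195.55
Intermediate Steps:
I(H, W) = 4*W
sqrt(44704 + (I(22 - 1*21, -129) - 5949)) = sqrt(44704 + (4*(-129) - 5949)) = sqrt(44704 + (-516 - 5949)) = sqrt(44704 - 6465) = sqrt(38239)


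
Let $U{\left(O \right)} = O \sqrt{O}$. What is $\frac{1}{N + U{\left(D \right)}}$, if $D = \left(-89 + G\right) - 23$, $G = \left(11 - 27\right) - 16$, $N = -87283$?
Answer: $- \frac{87283}{7621308073} + \frac{1728 i}{7621308073} \approx -1.1453 \cdot 10^{-5} + 2.2673 \cdot 10^{-7} i$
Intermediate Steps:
$G = -32$ ($G = -16 - 16 = -32$)
$D = -144$ ($D = \left(-89 - 32\right) - 23 = -121 - 23 = -144$)
$U{\left(O \right)} = O^{\frac{3}{2}}$
$\frac{1}{N + U{\left(D \right)}} = \frac{1}{-87283 + \left(-144\right)^{\frac{3}{2}}} = \frac{1}{-87283 - 1728 i} = \frac{-87283 + 1728 i}{7621308073}$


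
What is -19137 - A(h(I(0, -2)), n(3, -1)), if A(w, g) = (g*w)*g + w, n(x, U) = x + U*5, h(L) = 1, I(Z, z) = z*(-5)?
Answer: -19142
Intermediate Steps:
I(Z, z) = -5*z
n(x, U) = x + 5*U
A(w, g) = w + w*g**2 (A(w, g) = w*g**2 + w = w + w*g**2)
-19137 - A(h(I(0, -2)), n(3, -1)) = -19137 - (1 + (3 + 5*(-1))**2) = -19137 - (1 + (3 - 5)**2) = -19137 - (1 + (-2)**2) = -19137 - (1 + 4) = -19137 - 5 = -19142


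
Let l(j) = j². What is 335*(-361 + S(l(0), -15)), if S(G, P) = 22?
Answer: -113565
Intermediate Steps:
335*(-361 + S(l(0), -15)) = 335*(-361 + 22) = 335*(-339) = -113565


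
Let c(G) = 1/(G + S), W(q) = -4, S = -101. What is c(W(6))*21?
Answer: -⅕ ≈ -0.20000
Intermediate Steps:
c(G) = 1/(-101 + G) (c(G) = 1/(G - 101) = 1/(-101 + G))
c(W(6))*21 = 21/(-101 - 4) = 21/(-105) = -1/105*21 = -⅕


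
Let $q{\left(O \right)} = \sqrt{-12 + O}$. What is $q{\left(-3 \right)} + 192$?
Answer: $192 + i \sqrt{15} \approx 192.0 + 3.873 i$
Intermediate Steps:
$q{\left(-3 \right)} + 192 = \sqrt{-12 - 3} + 192 = \sqrt{-15} + 192 = i \sqrt{15} + 192 = 192 + i \sqrt{15}$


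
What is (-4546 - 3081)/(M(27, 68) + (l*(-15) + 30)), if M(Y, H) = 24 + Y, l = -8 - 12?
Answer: -7627/381 ≈ -20.018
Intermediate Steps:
l = -20
(-4546 - 3081)/(M(27, 68) + (l*(-15) + 30)) = (-4546 - 3081)/((24 + 27) + (-20*(-15) + 30)) = -7627/(51 + (300 + 30)) = -7627/(51 + 330) = -7627/381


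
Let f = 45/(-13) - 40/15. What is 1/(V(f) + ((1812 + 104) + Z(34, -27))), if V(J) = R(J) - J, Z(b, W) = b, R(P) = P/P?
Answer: 39/76328 ≈ 0.00051095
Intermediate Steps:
R(P) = 1
f = -239/39 (f = 45*(-1/13) - 40*1/15 = -45/13 - 8/3 = -239/39 ≈ -6.1282)
V(J) = 1 - J
1/(V(f) + ((1812 + 104) + Z(34, -27))) = 1/((1 - 1*(-239/39)) + ((1812 + 104) + 34)) = 1/((1 + 239/39) + (1916 + 34)) = 1/(278/39 + 1950) = 1/(76328/39) = 39/76328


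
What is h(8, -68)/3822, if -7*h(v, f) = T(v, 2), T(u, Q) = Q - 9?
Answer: 1/3822 ≈ 0.00026164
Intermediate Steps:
T(u, Q) = -9 + Q
h(v, f) = 1 (h(v, f) = -(-9 + 2)/7 = -⅐*(-7) = 1)
h(8, -68)/3822 = 1/3822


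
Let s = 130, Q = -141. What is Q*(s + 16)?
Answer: -20586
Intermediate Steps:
Q*(s + 16) = -141*(130 + 16) = -141*146 = -20586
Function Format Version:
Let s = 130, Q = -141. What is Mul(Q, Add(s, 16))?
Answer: -20586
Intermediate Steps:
Mul(Q, Add(s, 16)) = Mul(-141, Add(130, 16)) = Mul(-141, 146) = -20586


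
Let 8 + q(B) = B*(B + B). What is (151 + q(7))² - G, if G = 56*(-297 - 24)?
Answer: 76057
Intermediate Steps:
G = -17976 (G = 56*(-321) = -17976)
q(B) = -8 + 2*B² (q(B) = -8 + B*(B + B) = -8 + B*(2*B) = -8 + 2*B²)
(151 + q(7))² - G = (151 + (-8 + 2*7²))² - 1*(-17976) = (151 + (-8 + 2*49))² + 17976 = (151 + (-8 + 98))² + 17976 = (151 + 90)² + 17976 = 241² + 17976 = 58081 + 17976 = 76057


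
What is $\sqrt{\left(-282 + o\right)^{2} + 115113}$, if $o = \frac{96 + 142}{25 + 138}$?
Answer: $\frac{\sqrt{5149487281}}{163} \approx 440.25$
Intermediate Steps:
$o = \frac{238}{163} \approx 1.4601$
$\sqrt{\left(-282 + o\right)^{2} + 115113} = \sqrt{\left(-282 + \frac{238}{163}\right)^{2} + 115113} = \sqrt{\left(- \frac{45728}{163}\right)^{2} + 115113} = \sqrt{\frac{2091049984}{26569} + 115113} = \sqrt{\frac{5149487281}{26569}} = \frac{\sqrt{5149487281}}{163}$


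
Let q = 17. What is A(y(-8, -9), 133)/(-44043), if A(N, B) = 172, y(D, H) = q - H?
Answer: -172/44043 ≈ -0.0039053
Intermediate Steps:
y(D, H) = 17 - H
A(y(-8, -9), 133)/(-44043) = 172/(-44043) = 172*(-1/44043) = -172/44043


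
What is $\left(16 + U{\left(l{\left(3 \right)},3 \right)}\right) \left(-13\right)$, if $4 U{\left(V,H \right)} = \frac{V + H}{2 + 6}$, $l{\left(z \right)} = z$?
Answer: $- \frac{3367}{16} \approx -210.44$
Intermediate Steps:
$U{\left(V,H \right)} = \frac{H}{32} + \frac{V}{32}$ ($U{\left(V,H \right)} = \frac{\left(V + H\right) \frac{1}{2 + 6}}{4} = \frac{\left(H + V\right) \frac{1}{8}}{4} = \frac{\frac{H}{8} + \frac{V}{8}}{4} = \frac{H}{32} + \frac{V}{32}$)
$\left(16 + U{\left(l{\left(3 \right)},3 \right)}\right) \left(-13\right) = \left(16 + \left(\frac{1}{32} \cdot 3 + \frac{1}{32} \cdot 3\right)\right) \left(-13\right) = \left(16 + \left(\frac{3}{32} + \frac{3}{32}\right)\right) \left(-13\right) = \left(16 + \frac{3}{16}\right) \left(-13\right) = \frac{259}{16} \left(-13\right) = - \frac{3367}{16}$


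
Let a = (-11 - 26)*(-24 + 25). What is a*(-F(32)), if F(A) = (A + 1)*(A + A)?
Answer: 78144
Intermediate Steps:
F(A) = 2*A*(1 + A) (F(A) = (1 + A)*(2*A) = 2*A*(1 + A))
a = -37 (a = -37*1 = -37)
a*(-F(32)) = -(-37)*2*32*(1 + 32) = -(-37)*2*32*33 = -(-37)*2112 = -37*(-2112) = 78144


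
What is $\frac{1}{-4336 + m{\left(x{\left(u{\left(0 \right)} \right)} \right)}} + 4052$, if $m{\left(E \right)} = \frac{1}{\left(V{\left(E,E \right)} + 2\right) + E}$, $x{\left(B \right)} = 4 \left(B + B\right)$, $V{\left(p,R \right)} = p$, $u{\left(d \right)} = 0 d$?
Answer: $\frac{35134890}{8671} \approx 4052.0$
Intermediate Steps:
$u{\left(d \right)} = 0$
$x{\left(B \right)} = 8 B$ ($x{\left(B \right)} = 4 \cdot 2 B = 8 B$)
$m{\left(E \right)} = \frac{1}{2 + 2 E}$ ($m{\left(E \right)} = \frac{1}{\left(E + 2\right) + E} = \frac{1}{\left(2 + E\right) + E} = \frac{1}{2 + 2 E}$)
$\frac{1}{-4336 + m{\left(x{\left(u{\left(0 \right)} \right)} \right)}} + 4052 = \frac{1}{-4336 + \frac{1}{2 \left(1 + 8 \cdot 0\right)}} + 4052 = \frac{1}{-4336 + \frac{1}{2 \left(1 + 0\right)}} + 4052 = \frac{1}{-4336 + \frac{1}{2 \cdot 1}} + 4052 = \frac{1}{-4336 + \frac{1}{2} \cdot 1} + 4052 = \frac{1}{-4336 + \frac{1}{2}} + 4052 = \frac{1}{- \frac{8671}{2}} + 4052 = - \frac{2}{8671} + 4052 = \frac{35134890}{8671}$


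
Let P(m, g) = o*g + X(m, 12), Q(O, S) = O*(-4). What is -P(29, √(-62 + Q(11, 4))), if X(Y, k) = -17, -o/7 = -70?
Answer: 17 - 490*I*√106 ≈ 17.0 - 5044.9*I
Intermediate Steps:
o = 490 (o = -7*(-70) = 490)
Q(O, S) = -4*O
P(m, g) = -17 + 490*g (P(m, g) = 490*g - 17 = -17 + 490*g)
-P(29, √(-62 + Q(11, 4))) = -(-17 + 490*√(-62 - 4*11)) = -(-17 + 490*√(-62 - 44)) = -(-17 + 490*√(-106)) = -(-17 + 490*(I*√106)) = -(-17 + 490*I*√106) = 17 - 490*I*√106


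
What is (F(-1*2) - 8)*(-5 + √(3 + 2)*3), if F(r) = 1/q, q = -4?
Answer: 165/4 - 99*√5/4 ≈ -14.093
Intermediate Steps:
F(r) = -¼ (F(r) = 1/(-4) = -¼)
(F(-1*2) - 8)*(-5 + √(3 + 2)*3) = (-¼ - 8)*(-5 + √(3 + 2)*3) = -33*(-5 + √5*3)/4 = -33*(-5 + 3*√5)/4 = 165/4 - 99*√5/4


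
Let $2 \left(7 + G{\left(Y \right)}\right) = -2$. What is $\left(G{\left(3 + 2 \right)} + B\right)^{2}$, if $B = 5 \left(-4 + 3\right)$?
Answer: $169$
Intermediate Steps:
$G{\left(Y \right)} = -8$ ($G{\left(Y \right)} = -7 + \frac{1}{2} \left(-2\right) = -7 - 1 = -8$)
$B = -5$ ($B = 5 \left(-1\right) = -5$)
$\left(G{\left(3 + 2 \right)} + B\right)^{2} = \left(-8 - 5\right)^{2} = \left(-13\right)^{2} = 169$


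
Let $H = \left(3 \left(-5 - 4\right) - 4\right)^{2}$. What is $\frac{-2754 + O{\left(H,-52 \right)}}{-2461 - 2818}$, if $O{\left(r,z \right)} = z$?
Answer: $\frac{2806}{5279} \approx 0.53154$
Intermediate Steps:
$H = 961$ ($H = \left(3 \left(-9\right) - 4\right)^{2} = \left(-27 - 4\right)^{2} = \left(-31\right)^{2} = 961$)
$\frac{-2754 + O{\left(H,-52 \right)}}{-2461 - 2818} = \frac{-2754 - 52}{-2461 - 2818} = - \frac{2806}{-5279} = \left(-2806\right) \left(- \frac{1}{5279}\right) = \frac{2806}{5279}$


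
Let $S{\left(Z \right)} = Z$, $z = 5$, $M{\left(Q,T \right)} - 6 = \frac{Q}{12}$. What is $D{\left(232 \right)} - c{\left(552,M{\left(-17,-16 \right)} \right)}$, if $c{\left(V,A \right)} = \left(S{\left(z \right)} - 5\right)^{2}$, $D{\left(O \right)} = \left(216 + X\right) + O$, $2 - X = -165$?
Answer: $615$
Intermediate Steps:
$X = 167$ ($X = 2 - -165 = 2 + 165 = 167$)
$M{\left(Q,T \right)} = 6 + \frac{Q}{12}$
$D{\left(O \right)} = 383 + O$ ($D{\left(O \right)} = \left(216 + 167\right) + O = 383 + O$)
$c{\left(V,A \right)} = 0$ ($c{\left(V,A \right)} = \left(5 - 5\right)^{2} = 0^{2} = 0$)
$D{\left(232 \right)} - c{\left(552,M{\left(-17,-16 \right)} \right)} = \left(383 + 232\right) - 0 = 615 + 0 = 615$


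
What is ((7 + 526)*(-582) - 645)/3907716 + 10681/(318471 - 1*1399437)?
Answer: -62959612777/704018022276 ≈ -0.089429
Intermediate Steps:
((7 + 526)*(-582) - 645)/3907716 + 10681/(318471 - 1*1399437) = (533*(-582) - 645)*(1/3907716) + 10681/(318471 - 1399437) = (-310206 - 645)*(1/3907716) + 10681/(-1080966) = -310851*1/3907716 + 10681*(-1/1080966) = -103617/1302572 - 10681/1080966 = -62959612777/704018022276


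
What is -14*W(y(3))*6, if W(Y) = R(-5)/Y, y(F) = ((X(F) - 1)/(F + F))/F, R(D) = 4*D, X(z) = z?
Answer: 15120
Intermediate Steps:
y(F) = (-1 + F)/(2*F²) (y(F) = ((F - 1)/(F + F))/F = ((-1 + F)/((2*F)))/F = ((-1 + F)*(1/(2*F)))/F = ((-1 + F)/(2*F))/F = (-1 + F)/(2*F²))
W(Y) = -20/Y (W(Y) = (4*(-5))/Y = -20/Y)
-14*W(y(3))*6 = -(-280)/((½)*(-1 + 3)/3²)*6 = -(-280)/((½)*(⅑)*2)*6 = -(-280)/⅑*6 = -(-280)*9*6 = -14*(-180)*6 = 2520*6 = 15120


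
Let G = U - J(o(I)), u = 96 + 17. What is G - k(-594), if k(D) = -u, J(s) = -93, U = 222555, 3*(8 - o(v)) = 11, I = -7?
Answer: 222761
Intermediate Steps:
o(v) = 13/3 (o(v) = 8 - ⅓*11 = 8 - 11/3 = 13/3)
u = 113
k(D) = -113 (k(D) = -1*113 = -113)
G = 222648 (G = 222555 - 1*(-93) = 222555 + 93 = 222648)
G - k(-594) = 222648 - 1*(-113) = 222648 + 113 = 222761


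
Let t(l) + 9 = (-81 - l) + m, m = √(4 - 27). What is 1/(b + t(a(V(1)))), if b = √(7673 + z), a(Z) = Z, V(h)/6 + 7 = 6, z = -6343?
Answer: 1/(-84 + √1330 + I*√23) ≈ -0.020827 - 0.0021014*I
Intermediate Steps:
V(h) = -6 (V(h) = -42 + 6*6 = -42 + 36 = -6)
b = √1330 (b = √(7673 - 6343) = √1330 ≈ 36.469)
m = I*√23 (m = √(-23) = I*√23 ≈ 4.7958*I)
t(l) = -90 - l + I*√23 (t(l) = -9 + ((-81 - l) + I*√23) = -9 + (-81 - l + I*√23) = -90 - l + I*√23)
1/(b + t(a(V(1)))) = 1/(√1330 + (-90 - 1*(-6) + I*√23)) = 1/(√1330 + (-90 + 6 + I*√23)) = 1/(√1330 + (-84 + I*√23)) = 1/(-84 + √1330 + I*√23)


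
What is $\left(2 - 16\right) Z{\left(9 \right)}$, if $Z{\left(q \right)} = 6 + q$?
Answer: $-210$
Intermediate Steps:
$\left(2 - 16\right) Z{\left(9 \right)} = \left(2 - 16\right) \left(6 + 9\right) = \left(-14\right) 15 = -210$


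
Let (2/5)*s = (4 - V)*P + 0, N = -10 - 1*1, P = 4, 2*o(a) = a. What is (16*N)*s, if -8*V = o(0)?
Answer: -7040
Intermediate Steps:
o(a) = a/2
V = 0 (V = -0/16 = -⅛*0 = 0)
N = -11 (N = -10 - 1 = -11)
s = 40 (s = 5*((4 - 1*0)*4 + 0)/2 = 5*((4 + 0)*4 + 0)/2 = 5*(4*4 + 0)/2 = 5*(16 + 0)/2 = (5/2)*16 = 40)
(16*N)*s = (16*(-11))*40 = -176*40 = -7040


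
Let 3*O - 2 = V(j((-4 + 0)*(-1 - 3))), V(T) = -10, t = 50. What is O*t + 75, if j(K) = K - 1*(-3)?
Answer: -175/3 ≈ -58.333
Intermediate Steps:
j(K) = 3 + K (j(K) = K + 3 = 3 + K)
O = -8/3 (O = ⅔ + (⅓)*(-10) = ⅔ - 10/3 = -8/3 ≈ -2.6667)
O*t + 75 = -8/3*50 + 75 = -400/3 + 75 = -175/3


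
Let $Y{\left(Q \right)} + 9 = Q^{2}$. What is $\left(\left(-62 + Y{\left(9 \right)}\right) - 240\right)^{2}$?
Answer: $52900$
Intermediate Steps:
$Y{\left(Q \right)} = -9 + Q^{2}$
$\left(\left(-62 + Y{\left(9 \right)}\right) - 240\right)^{2} = \left(\left(-62 - \left(9 - 9^{2}\right)\right) - 240\right)^{2} = \left(\left(-62 + \left(-9 + 81\right)\right) - 240\right)^{2} = \left(\left(-62 + 72\right) - 240\right)^{2} = \left(10 - 240\right)^{2} = \left(-230\right)^{2} = 52900$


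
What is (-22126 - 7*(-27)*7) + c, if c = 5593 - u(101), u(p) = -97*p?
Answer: -5413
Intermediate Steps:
c = 15390 (c = 5593 - (-97)*101 = 5593 - 1*(-9797) = 5593 + 9797 = 15390)
(-22126 - 7*(-27)*7) + c = (-22126 - 7*(-27)*7) + 15390 = (-22126 + 189*7) + 15390 = (-22126 + 1323) + 15390 = -20803 + 15390 = -5413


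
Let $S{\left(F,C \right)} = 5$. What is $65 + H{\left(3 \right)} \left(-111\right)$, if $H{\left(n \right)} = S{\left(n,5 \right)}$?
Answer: $-490$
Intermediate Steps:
$H{\left(n \right)} = 5$
$65 + H{\left(3 \right)} \left(-111\right) = 65 + 5 \left(-111\right) = 65 - 555 = -490$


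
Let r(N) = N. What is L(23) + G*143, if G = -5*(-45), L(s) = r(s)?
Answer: 32198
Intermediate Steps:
L(s) = s
G = 225
L(23) + G*143 = 23 + 225*143 = 23 + 32175 = 32198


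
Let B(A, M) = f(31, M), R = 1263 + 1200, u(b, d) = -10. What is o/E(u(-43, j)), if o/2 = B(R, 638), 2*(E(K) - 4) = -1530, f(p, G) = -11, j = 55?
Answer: 22/761 ≈ 0.028909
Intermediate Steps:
E(K) = -761 (E(K) = 4 + (½)*(-1530) = 4 - 765 = -761)
R = 2463
B(A, M) = -11
o = -22 (o = 2*(-11) = -22)
o/E(u(-43, j)) = -22/(-761) = -22*(-1/761) = 22/761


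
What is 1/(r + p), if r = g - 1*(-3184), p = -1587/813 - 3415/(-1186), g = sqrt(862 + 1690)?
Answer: 29909889692150/95236861103975923 - 206603633672*sqrt(638)/1047605472143735153 ≈ 0.00030908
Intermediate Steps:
g = 2*sqrt(638) (g = sqrt(2552) = 2*sqrt(638) ≈ 50.517)
p = 298071/321406 (p = -1587*1/813 - 3415*(-1/1186) = -529/271 + 3415/1186 = 298071/321406 ≈ 0.92740)
r = 3184 + 2*sqrt(638) (r = 2*sqrt(638) - 1*(-3184) = 2*sqrt(638) + 3184 = 3184 + 2*sqrt(638) ≈ 3234.5)
1/(r + p) = 1/((3184 + 2*sqrt(638)) + 298071/321406) = 1/(1023654775/321406 + 2*sqrt(638))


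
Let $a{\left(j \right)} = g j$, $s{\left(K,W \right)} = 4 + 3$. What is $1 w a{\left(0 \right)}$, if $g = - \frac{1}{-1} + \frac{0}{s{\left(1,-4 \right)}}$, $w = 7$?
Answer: $0$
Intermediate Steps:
$s{\left(K,W \right)} = 7$
$g = 1$ ($g = - \frac{1}{-1} + \frac{0}{7} = \left(-1\right) \left(-1\right) + 0 \cdot \frac{1}{7} = 1 + 0 = 1$)
$a{\left(j \right)} = j$ ($a{\left(j \right)} = 1 j = j$)
$1 w a{\left(0 \right)} = 1 \cdot 7 \cdot 0 = 7 \cdot 0 = 0$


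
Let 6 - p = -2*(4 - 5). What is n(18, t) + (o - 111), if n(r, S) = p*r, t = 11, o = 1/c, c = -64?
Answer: -2497/64 ≈ -39.016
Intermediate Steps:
p = 4 (p = 6 - (-2)*(4 - 5) = 6 - (-2)*(-1) = 6 - 1*2 = 6 - 2 = 4)
o = -1/64 (o = 1/(-64) = -1/64 ≈ -0.015625)
n(r, S) = 4*r
n(18, t) + (o - 111) = 4*18 + (-1/64 - 111) = 72 - 7105/64 = -2497/64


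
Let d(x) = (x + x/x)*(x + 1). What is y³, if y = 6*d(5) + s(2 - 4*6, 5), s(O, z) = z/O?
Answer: 106968940723/10648 ≈ 1.0046e+7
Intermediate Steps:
d(x) = (1 + x)² (d(x) = (x + 1)*(1 + x) = (1 + x)*(1 + x) = (1 + x)²)
y = 4747/22 (y = 6*(1 + 5² + 2*5) + 5/(2 - 4*6) = 6*(1 + 25 + 10) + 5/(2 - 24) = 6*36 + 5/(-22) = 216 + 5*(-1/22) = 216 - 5/22 = 4747/22 ≈ 215.77)
y³ = (4747/22)³ = 106968940723/10648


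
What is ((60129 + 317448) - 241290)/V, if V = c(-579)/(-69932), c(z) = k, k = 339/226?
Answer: -6353881656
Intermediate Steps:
k = 3/2 (k = 339*(1/226) = 3/2 ≈ 1.5000)
c(z) = 3/2
V = -3/139864 (V = (3/2)/(-69932) = (3/2)*(-1/69932) = -3/139864 ≈ -2.1449e-5)
((60129 + 317448) - 241290)/V = ((60129 + 317448) - 241290)/(-3/139864) = (377577 - 241290)*(-139864/3) = 136287*(-139864/3) = -6353881656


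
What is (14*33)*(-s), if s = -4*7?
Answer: 12936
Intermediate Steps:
s = -28
(14*33)*(-s) = (14*33)*(-1*(-28)) = 462*28 = 12936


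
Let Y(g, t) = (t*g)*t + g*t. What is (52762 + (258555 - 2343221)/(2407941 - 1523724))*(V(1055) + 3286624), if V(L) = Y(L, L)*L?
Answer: 57847307768048721421312/884217 ≈ 6.5422e+16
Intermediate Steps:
Y(g, t) = g*t + g*t² (Y(g, t) = (g*t)*t + g*t = g*t² + g*t = g*t + g*t²)
V(L) = L³*(1 + L) (V(L) = (L*L*(1 + L))*L = (L²*(1 + L))*L = L³*(1 + L))
(52762 + (258555 - 2343221)/(2407941 - 1523724))*(V(1055) + 3286624) = (52762 + (258555 - 2343221)/(2407941 - 1523724))*(1055³*(1 + 1055) + 3286624) = (52762 - 2084666/884217)*(1174241375*1056 + 3286624) = (52762 - 2084666*1/884217)*(1239998892000 + 3286624) = (52762 - 2084666/884217)*1240002178624 = (46650972688/884217)*1240002178624 = 57847307768048721421312/884217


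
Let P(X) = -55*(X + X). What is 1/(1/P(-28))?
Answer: 3080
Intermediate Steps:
P(X) = -110*X
1/(1/P(-28)) = 1/(1/(-110*(-28))) = 1/(1/3080) = 3080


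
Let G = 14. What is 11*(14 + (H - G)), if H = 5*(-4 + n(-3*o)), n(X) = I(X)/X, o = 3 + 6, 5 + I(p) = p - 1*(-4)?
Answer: -4400/27 ≈ -162.96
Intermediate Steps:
I(p) = -1 + p (I(p) = -5 + (p - 1*(-4)) = -5 + (p + 4) = -5 + (4 + p) = -1 + p)
o = 9
n(X) = (-1 + X)/X
H = -400/27 (H = 5*(-4 + (-1 - 3*9)/((-3*9))) = 5*(-4 + (-1 - 27)/(-27)) = 5*(-4 - 1/27*(-28)) = 5*(-4 + 28/27) = 5*(-80/27) = -400/27 ≈ -14.815)
11*(14 + (H - G)) = 11*(14 + (-400/27 - 1*14)) = 11*(14 + (-400/27 - 14)) = 11*(14 - 778/27) = 11*(-400/27) = -4400/27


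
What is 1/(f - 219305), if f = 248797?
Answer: 1/29492 ≈ 3.3907e-5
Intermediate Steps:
1/(f - 219305) = 1/(248797 - 219305) = 1/29492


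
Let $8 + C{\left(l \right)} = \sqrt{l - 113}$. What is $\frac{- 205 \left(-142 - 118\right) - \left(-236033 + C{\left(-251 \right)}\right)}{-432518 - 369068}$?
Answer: $- \frac{289341}{801586} + \frac{i \sqrt{91}}{400793} \approx -0.36096 + 2.3801 \cdot 10^{-5} i$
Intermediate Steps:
$C{\left(l \right)} = -8 + \sqrt{-113 + l}$ ($C{\left(l \right)} = -8 + \sqrt{l - 113} = -8 + \sqrt{-113 + l}$)
$\frac{- 205 \left(-142 - 118\right) - \left(-236033 + C{\left(-251 \right)}\right)}{-432518 - 369068} = \frac{- 205 \left(-142 - 118\right) + \left(236033 - \left(-8 + \sqrt{-113 - 251}\right)\right)}{-432518 - 369068} = \frac{\left(-205\right) \left(-260\right) + \left(236033 - \left(-8 + \sqrt{-364}\right)\right)}{-801586} = \left(53300 + \left(236033 - \left(-8 + 2 i \sqrt{91}\right)\right)\right) \left(- \frac{1}{801586}\right) = \left(53300 + \left(236033 + \left(8 - 2 i \sqrt{91}\right)\right)\right) \left(- \frac{1}{801586}\right) = \left(53300 + \left(236041 - 2 i \sqrt{91}\right)\right) \left(- \frac{1}{801586}\right) = \left(289341 - 2 i \sqrt{91}\right) \left(- \frac{1}{801586}\right) = - \frac{289341}{801586} + \frac{i \sqrt{91}}{400793}$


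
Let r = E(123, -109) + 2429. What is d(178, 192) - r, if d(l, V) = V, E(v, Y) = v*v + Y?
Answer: -17257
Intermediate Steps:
E(v, Y) = Y + v**2 (E(v, Y) = v**2 + Y = Y + v**2)
r = 17449 (r = (-109 + 123**2) + 2429 = (-109 + 15129) + 2429 = 15020 + 2429 = 17449)
d(178, 192) - r = 192 - 1*17449 = 192 - 17449 = -17257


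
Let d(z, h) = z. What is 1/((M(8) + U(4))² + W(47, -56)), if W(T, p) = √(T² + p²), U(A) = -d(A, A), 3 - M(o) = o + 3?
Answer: 144/15391 - √5345/15391 ≈ 0.0046060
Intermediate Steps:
M(o) = -o (M(o) = 3 - (o + 3) = 3 - (3 + o) = 3 + (-3 - o) = -o)
U(A) = -A
1/((M(8) + U(4))² + W(47, -56)) = 1/((-1*8 - 1*4)² + √(47² + (-56)²)) = 1/((-8 - 4)² + √(2209 + 3136)) = 1/((-12)² + √5345) = 1/(144 + √5345)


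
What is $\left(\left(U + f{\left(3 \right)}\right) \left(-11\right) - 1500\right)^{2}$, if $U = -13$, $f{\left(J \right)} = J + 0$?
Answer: $1932100$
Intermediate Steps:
$f{\left(J \right)} = J$
$\left(\left(U + f{\left(3 \right)}\right) \left(-11\right) - 1500\right)^{2} = \left(\left(-13 + 3\right) \left(-11\right) - 1500\right)^{2} = \left(\left(-10\right) \left(-11\right) - 1500\right)^{2} = \left(110 - 1500\right)^{2} = \left(-1390\right)^{2} = 1932100$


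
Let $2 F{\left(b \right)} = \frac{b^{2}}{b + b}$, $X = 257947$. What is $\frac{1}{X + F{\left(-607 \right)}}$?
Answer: $\frac{4}{1031181} \approx 3.879 \cdot 10^{-6}$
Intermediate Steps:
$F{\left(b \right)} = \frac{b}{4}$ ($F{\left(b \right)} = \frac{\frac{1}{b + b} b^{2}}{2} = \frac{\frac{1}{2 b} b^{2}}{2} = \frac{\frac{1}{2} b}{2} = \frac{b}{4}$)
$\frac{1}{X + F{\left(-607 \right)}} = \frac{1}{257947 + \frac{1}{4} \left(-607\right)} = \frac{1}{257947 - \frac{607}{4}} = \frac{1}{\frac{1031181}{4}} = \frac{4}{1031181}$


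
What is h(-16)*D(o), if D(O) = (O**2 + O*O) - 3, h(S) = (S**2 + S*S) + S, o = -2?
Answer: 2480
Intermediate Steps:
h(S) = S + 2*S**2 (h(S) = (S**2 + S**2) + S = 2*S**2 + S = S + 2*S**2)
D(O) = -3 + 2*O**2 (D(O) = (O**2 + O**2) - 3 = 2*O**2 - 3 = -3 + 2*O**2)
h(-16)*D(o) = (-16*(1 + 2*(-16)))*(-3 + 2*(-2)**2) = (-16*(1 - 32))*(-3 + 2*4) = (-16*(-31))*(-3 + 8) = 496*5 = 2480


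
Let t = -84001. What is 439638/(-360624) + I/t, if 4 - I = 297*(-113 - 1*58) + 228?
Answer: -9194043825/5048796104 ≈ -1.8210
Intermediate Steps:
I = 50563 (I = 4 - (297*(-113 - 1*58) + 228) = 4 - (297*(-113 - 58) + 228) = 4 - (297*(-171) + 228) = 4 - (-50787 + 228) = 4 - 1*(-50559) = 4 + 50559 = 50563)
439638/(-360624) + I/t = 439638/(-360624) + 50563/(-84001) = 439638*(-1/360624) + 50563*(-1/84001) = -73273/60104 - 50563/84001 = -9194043825/5048796104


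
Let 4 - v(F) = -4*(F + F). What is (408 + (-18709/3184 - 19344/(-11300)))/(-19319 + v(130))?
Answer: -3632423299/164379970000 ≈ -0.022098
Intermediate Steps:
v(F) = 4 + 8*F (v(F) = 4 - (-4)*(F + F) = 4 - (-4)*2*F = 4 - (-8)*F = 4 + 8*F)
(408 + (-18709/3184 - 19344/(-11300)))/(-19319 + v(130)) = (408 + (-18709/3184 - 19344/(-11300)))/(-19319 + (4 + 8*130)) = (408 + (-18709*1/3184 - 19344*(-1/11300)))/(-19319 + (4 + 1040)) = (408 + (-18709/3184 + 4836/2825))/(-19319 + 1044) = (408 - 37455101/8994800)/(-18275) = (3632423299/8994800)*(-1/18275) = -3632423299/164379970000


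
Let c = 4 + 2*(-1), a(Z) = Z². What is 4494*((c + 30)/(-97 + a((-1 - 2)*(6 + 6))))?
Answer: 143808/1199 ≈ 119.94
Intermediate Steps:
c = 2 (c = 4 - 2 = 2)
4494*((c + 30)/(-97 + a((-1 - 2)*(6 + 6)))) = 4494*((2 + 30)/(-97 + ((-1 - 2)*(6 + 6))²)) = 4494*(32/(-97 + (-3*12)²)) = 4494*(32/(-97 + (-36)²)) = 4494*(32/(-97 + 1296)) = 4494*(32/1199) = 143808/1199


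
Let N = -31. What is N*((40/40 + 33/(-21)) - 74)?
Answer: 16182/7 ≈ 2311.7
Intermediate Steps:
N*((40/40 + 33/(-21)) - 74) = -31*((40/40 + 33/(-21)) - 74) = -31*((40*(1/40) + 33*(-1/21)) - 74) = -31*((1 - 11/7) - 74) = -31*(-4/7 - 74) = -31*(-522/7) = 16182/7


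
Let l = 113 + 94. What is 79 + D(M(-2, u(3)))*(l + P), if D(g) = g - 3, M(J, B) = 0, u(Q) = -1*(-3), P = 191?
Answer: -1115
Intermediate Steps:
l = 207
u(Q) = 3
D(g) = -3 + g
79 + D(M(-2, u(3)))*(l + P) = 79 + (-3 + 0)*(207 + 191) = 79 - 3*398 = 79 - 1194 = -1115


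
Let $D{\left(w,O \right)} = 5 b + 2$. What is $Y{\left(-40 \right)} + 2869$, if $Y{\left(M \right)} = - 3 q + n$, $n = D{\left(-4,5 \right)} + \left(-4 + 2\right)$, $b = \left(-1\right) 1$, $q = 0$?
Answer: $2864$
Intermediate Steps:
$b = -1$
$D{\left(w,O \right)} = -3$ ($D{\left(w,O \right)} = 5 \left(-1\right) + 2 = -5 + 2 = -3$)
$n = -5$ ($n = -3 + \left(-4 + 2\right) = -3 - 2 = -5$)
$Y{\left(M \right)} = -5$ ($Y{\left(M \right)} = \left(-3\right) 0 - 5 = 0 - 5 = -5$)
$Y{\left(-40 \right)} + 2869 = -5 + 2869 = 2864$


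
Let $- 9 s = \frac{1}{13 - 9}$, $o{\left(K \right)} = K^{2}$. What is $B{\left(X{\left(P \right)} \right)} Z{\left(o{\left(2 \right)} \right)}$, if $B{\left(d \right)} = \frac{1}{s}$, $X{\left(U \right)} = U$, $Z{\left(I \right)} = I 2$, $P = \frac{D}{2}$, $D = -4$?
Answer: $-288$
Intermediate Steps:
$P = -2$ ($P = - \frac{4}{2} = \left(-4\right) \frac{1}{2} = -2$)
$Z{\left(I \right)} = 2 I$
$s = - \frac{1}{36}$ ($s = - \frac{1}{9 \left(13 - 9\right)} = - \frac{1}{9 \cdot 4} = \left(- \frac{1}{9}\right) \frac{1}{4} = - \frac{1}{36} \approx -0.027778$)
$B{\left(d \right)} = -36$ ($B{\left(d \right)} = \frac{1}{- \frac{1}{36}} = -36$)
$B{\left(X{\left(P \right)} \right)} Z{\left(o{\left(2 \right)} \right)} = - 36 \cdot 2 \cdot 2^{2} = - 36 \cdot 2 \cdot 4 = \left(-36\right) 8 = -288$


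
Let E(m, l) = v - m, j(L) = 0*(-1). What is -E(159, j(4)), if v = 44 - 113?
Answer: 228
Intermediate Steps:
v = -69
j(L) = 0
E(m, l) = -69 - m
-E(159, j(4)) = -(-69 - 1*159) = -(-69 - 159) = -1*(-228) = 228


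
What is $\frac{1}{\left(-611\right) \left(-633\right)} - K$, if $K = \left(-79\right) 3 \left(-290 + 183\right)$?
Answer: $- \frac{9807922916}{386763} \approx -25359.0$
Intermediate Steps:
$K = 25359$ ($K = \left(-237\right) \left(-107\right) = 25359$)
$\frac{1}{\left(-611\right) \left(-633\right)} - K = \frac{1}{\left(-611\right) \left(-633\right)} - 25359 = \frac{1}{386763} - 25359 = - \frac{9807922916}{386763}$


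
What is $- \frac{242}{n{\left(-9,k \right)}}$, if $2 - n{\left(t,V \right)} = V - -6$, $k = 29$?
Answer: $\frac{22}{3} \approx 7.3333$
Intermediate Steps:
$n{\left(t,V \right)} = -4 - V$ ($n{\left(t,V \right)} = 2 - \left(V - -6\right) = 2 - \left(V + 6\right) = 2 - \left(6 + V\right) = -4 - V$)
$- \frac{242}{n{\left(-9,k \right)}} = - \frac{242}{-4 - 29} = - \frac{242}{-33} = \left(-242\right) \left(- \frac{1}{33}\right) = \frac{22}{3}$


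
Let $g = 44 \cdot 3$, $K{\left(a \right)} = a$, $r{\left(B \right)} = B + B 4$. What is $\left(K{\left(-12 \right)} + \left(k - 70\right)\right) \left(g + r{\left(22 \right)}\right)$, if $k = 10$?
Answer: $-17424$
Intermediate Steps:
$r{\left(B \right)} = 5 B$ ($r{\left(B \right)} = B + 4 B = 5 B$)
$g = 132$
$\left(K{\left(-12 \right)} + \left(k - 70\right)\right) \left(g + r{\left(22 \right)}\right) = \left(-12 + \left(10 - 70\right)\right) \left(132 + 5 \cdot 22\right) = \left(-12 + \left(10 - 70\right)\right) \left(132 + 110\right) = \left(-12 - 60\right) 242 = \left(-72\right) 242 = -17424$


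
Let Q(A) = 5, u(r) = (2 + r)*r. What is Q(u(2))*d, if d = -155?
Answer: -775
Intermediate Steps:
u(r) = r*(2 + r)
Q(u(2))*d = 5*(-155) = -775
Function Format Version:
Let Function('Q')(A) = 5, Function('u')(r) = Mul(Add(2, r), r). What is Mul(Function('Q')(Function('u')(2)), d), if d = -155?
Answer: -775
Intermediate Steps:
Function('u')(r) = Mul(r, Add(2, r))
Mul(Function('Q')(Function('u')(2)), d) = Mul(5, -155) = -775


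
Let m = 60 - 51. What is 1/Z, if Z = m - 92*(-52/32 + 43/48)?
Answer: 12/913 ≈ 0.013143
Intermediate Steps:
m = 9
Z = 913/12 (Z = 9 - 92*(-52/32 + 43/48) = 9 - 92*(-52*1/32 + 43*(1/48)) = 9 - 92*(-13/8 + 43/48) = 9 - 92*(-35/48) = 9 + 805/12 = 913/12 ≈ 76.083)
1/Z = 1/(913/12) = 12/913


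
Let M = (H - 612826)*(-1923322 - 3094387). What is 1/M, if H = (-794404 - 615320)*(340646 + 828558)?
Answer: 1/8270466720189612098 ≈ 1.2091e-19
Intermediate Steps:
H = -1648254939696 (H = -1409724*1169204 = -1648254939696)
M = 8270466720189612098 (M = (-1648254939696 - 612826)*(-1923322 - 3094387) = -1648255552522*(-5017709) = 8270466720189612098)
1/M = 1/8270466720189612098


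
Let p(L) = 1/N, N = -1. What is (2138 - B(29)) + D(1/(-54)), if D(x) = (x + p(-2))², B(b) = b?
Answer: 6152869/2916 ≈ 2110.0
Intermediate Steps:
p(L) = -1 (p(L) = 1/(-1) = -1)
D(x) = (-1 + x)² (D(x) = (x - 1)² = (-1 + x)²)
(2138 - B(29)) + D(1/(-54)) = (2138 - 1*29) + (-1 + 1/(-54))² = (2138 - 29) + (-1 - 1/54)² = 2109 + (-55/54)² = 2109 + 3025/2916 = 6152869/2916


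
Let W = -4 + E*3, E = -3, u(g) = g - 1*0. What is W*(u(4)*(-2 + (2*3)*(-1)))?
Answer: 416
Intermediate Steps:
u(g) = g (u(g) = g + 0 = g)
W = -13 (W = -4 - 3*3 = -4 - 9 = -13)
W*(u(4)*(-2 + (2*3)*(-1))) = -52*(-2 + (2*3)*(-1)) = -52*(-2 + 6*(-1)) = -52*(-2 - 6) = -52*(-8) = -13*(-32) = 416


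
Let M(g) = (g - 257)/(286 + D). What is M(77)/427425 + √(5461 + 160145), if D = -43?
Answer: -4/2308095 + √165606 ≈ 406.95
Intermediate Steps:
M(g) = -257/243 + g/243 (M(g) = (g - 257)/(286 - 43) = (-257 + g)/243 = (-257 + g)*(1/243) = -257/243 + g/243)
M(77)/427425 + √(5461 + 160145) = (-257/243 + (1/243)*77)/427425 + √(5461 + 160145) = (-257/243 + 77/243)*(1/427425) + √165606 = -20/27*1/427425 + √165606 = -4/2308095 + √165606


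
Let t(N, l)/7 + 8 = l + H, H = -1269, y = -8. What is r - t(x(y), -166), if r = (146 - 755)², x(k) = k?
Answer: 380982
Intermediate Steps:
t(N, l) = -8939 + 7*l (t(N, l) = -56 + 7*(l - 1269) = -56 + 7*(-1269 + l) = -56 + (-8883 + 7*l) = -8939 + 7*l)
r = 370881 (r = (-609)² = 370881)
r - t(x(y), -166) = 370881 - (-8939 + 7*(-166)) = 370881 - (-8939 - 1162) = 370881 - 1*(-10101) = 370881 + 10101 = 380982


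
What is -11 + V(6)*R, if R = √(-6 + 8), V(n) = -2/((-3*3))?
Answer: -11 + 2*√2/9 ≈ -10.686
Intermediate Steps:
V(n) = 2/9 (V(n) = -2/(-9) = -2*(-⅑) = 2/9)
R = √2 ≈ 1.4142
-11 + V(6)*R = -11 + 2*√2/9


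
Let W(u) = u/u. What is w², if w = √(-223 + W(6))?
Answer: -222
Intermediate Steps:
W(u) = 1
w = I*√222 (w = √(-223 + 1) = √(-222) = I*√222 ≈ 14.9*I)
w² = (I*√222)² = -222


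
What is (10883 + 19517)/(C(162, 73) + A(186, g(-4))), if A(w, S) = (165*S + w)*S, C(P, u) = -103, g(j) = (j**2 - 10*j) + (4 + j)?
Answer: 30400/527753 ≈ 0.057603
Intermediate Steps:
g(j) = 4 + j**2 - 9*j
A(w, S) = S*(w + 165*S) (A(w, S) = (w + 165*S)*S = S*(w + 165*S))
(10883 + 19517)/(C(162, 73) + A(186, g(-4))) = (10883 + 19517)/(-103 + (4 + (-4)**2 - 9*(-4))*(186 + 165*(4 + (-4)**2 - 9*(-4)))) = 30400/(-103 + (4 + 16 + 36)*(186 + 165*(4 + 16 + 36))) = 30400/(-103 + 56*(186 + 165*56)) = 30400/(-103 + 56*(186 + 9240)) = 30400/(-103 + 56*9426) = 30400/(-103 + 527856) = 30400/527753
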